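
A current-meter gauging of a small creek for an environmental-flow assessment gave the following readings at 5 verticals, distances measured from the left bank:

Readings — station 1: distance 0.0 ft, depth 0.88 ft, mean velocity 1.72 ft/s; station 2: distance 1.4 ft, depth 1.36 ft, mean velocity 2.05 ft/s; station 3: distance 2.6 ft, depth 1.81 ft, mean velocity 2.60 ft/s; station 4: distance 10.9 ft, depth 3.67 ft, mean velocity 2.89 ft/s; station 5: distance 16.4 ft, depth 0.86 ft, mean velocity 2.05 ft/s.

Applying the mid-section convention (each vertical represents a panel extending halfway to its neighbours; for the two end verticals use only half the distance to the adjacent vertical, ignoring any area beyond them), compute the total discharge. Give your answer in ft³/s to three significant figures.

w_1 = (1.4 − 0.0)/2 = 0.7 ft; q_1 = 1.72 × 0.88 × 0.7 = 1.060 ft³/s
w_2 = (2.6 − 0.0)/2 = 1.3 ft; q_2 = 2.05 × 1.36 × 1.3 = 3.624 ft³/s
w_3 = (10.9 − 1.4)/2 = 4.75 ft; q_3 = 2.60 × 1.81 × 4.75 = 22.35 ft³/s
w_4 = (16.4 − 2.6)/2 = 6.9 ft; q_4 = 2.89 × 3.67 × 6.9 = 73.18 ft³/s
w_5 = (16.4 − 10.9)/2 = 2.75 ft; q_5 = 2.05 × 0.86 × 2.75 = 4.848 ft³/s
Q = Σ qᵢ = 105.1 ft³/s

105 ft³/s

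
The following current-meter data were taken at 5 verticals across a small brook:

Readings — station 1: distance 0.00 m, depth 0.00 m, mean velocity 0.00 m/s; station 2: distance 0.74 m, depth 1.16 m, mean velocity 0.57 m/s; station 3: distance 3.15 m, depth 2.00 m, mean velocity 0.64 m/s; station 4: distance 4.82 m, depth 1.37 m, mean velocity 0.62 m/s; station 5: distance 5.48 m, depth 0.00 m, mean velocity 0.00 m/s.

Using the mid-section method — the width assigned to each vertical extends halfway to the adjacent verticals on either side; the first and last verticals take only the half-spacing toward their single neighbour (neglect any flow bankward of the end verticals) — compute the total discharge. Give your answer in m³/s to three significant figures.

w_2 = (3.15 − 0.00)/2 = 1.575 m; q_2 = 0.57 × 1.16 × 1.575 = 1.041 m³/s
w_3 = (4.82 − 0.74)/2 = 2.04 m; q_3 = 0.64 × 2.00 × 2.04 = 2.611 m³/s
w_4 = (5.48 − 3.15)/2 = 1.165 m; q_4 = 0.62 × 1.37 × 1.165 = 0.9896 m³/s
Stations 1, 5 contribute zero (depth or velocity is 0).
Q = Σ qᵢ = 4.642 m³/s

4.64 m³/s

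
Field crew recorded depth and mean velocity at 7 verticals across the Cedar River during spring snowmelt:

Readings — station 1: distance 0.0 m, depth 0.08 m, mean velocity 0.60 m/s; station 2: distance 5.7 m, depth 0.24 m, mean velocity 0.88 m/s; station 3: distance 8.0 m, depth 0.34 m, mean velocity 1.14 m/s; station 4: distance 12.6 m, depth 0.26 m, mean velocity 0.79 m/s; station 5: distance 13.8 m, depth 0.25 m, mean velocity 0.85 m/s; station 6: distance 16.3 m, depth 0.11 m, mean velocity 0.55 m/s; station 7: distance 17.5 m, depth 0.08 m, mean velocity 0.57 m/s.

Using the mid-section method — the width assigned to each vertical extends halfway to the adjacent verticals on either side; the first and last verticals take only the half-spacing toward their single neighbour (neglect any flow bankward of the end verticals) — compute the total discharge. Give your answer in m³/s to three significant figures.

3.45 m³/s

w_1 = (5.7 − 0.0)/2 = 2.85 m; q_1 = 0.60 × 0.08 × 2.85 = 0.1368 m³/s
w_2 = (8.0 − 0.0)/2 = 4 m; q_2 = 0.88 × 0.24 × 4 = 0.8448 m³/s
w_3 = (12.6 − 5.7)/2 = 3.45 m; q_3 = 1.14 × 0.34 × 3.45 = 1.337 m³/s
w_4 = (13.8 − 8.0)/2 = 2.9 m; q_4 = 0.79 × 0.26 × 2.9 = 0.5957 m³/s
w_5 = (16.3 − 12.6)/2 = 1.85 m; q_5 = 0.85 × 0.25 × 1.85 = 0.3931 m³/s
w_6 = (17.5 − 13.8)/2 = 1.85 m; q_6 = 0.55 × 0.11 × 1.85 = 0.1119 m³/s
w_7 = (17.5 − 16.3)/2 = 0.6 m; q_7 = 0.57 × 0.08 × 0.6 = 0.02736 m³/s
Q = Σ qᵢ = 3.447 m³/s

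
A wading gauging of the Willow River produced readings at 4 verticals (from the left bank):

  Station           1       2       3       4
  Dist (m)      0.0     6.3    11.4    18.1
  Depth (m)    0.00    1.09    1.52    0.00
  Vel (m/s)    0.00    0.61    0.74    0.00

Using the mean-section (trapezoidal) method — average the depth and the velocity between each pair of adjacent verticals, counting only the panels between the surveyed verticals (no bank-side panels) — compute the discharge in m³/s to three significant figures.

Panel 1-2: Δb = 6.3 m, d̄ = (0.00+1.09)/2 = 0.545, v̄ = (0.00+0.61)/2 = 0.305 → q = 6.3×0.545×0.305 = 1.047 m³/s
Panel 2-3: Δb = 5.1 m, d̄ = (1.09+1.52)/2 = 1.305, v̄ = (0.61+0.74)/2 = 0.675 → q = 5.1×1.305×0.675 = 4.492 m³/s
Panel 3-4: Δb = 6.7 m, d̄ = (1.52+0.00)/2 = 0.76, v̄ = (0.74+0.00)/2 = 0.37 → q = 6.7×0.76×0.37 = 1.884 m³/s
Q = Σ q = 7.424 m³/s

7.42 m³/s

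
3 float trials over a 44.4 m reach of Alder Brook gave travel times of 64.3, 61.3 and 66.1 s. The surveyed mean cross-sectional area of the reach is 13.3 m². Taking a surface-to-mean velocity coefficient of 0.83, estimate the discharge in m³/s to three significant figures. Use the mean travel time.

t̄ = (64.3 + 61.3 + 66.1) / 3 = 63.9 s
v_surface = L / t̄ = 44.4 / 63.9 = 0.6948 m/s
v_mean = 0.83 × 0.6948 = 0.5767 m/s
Q = A × v_mean = 13.3 × 0.5767 = 7.670 m³/s

7.67 m³/s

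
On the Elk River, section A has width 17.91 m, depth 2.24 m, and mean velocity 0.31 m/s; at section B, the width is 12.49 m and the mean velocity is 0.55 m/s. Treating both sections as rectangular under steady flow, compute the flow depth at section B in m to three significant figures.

1.81 m

Q = A₁V₁ = (17.91×2.24) × 0.31 = 12.44 m³/s
d₂ = Q/(b₂ V₂) = 12.44/(12.49×0.55) = 1.810 m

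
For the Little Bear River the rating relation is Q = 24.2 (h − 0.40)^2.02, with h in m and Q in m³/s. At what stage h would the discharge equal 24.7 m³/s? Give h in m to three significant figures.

h − h₀ = (Q/C)^(1/b) = (24.7/24.2)^(1/2.02) = 1.010 m
h = 0.40 + 1.010 = 1.410 m

1.41 m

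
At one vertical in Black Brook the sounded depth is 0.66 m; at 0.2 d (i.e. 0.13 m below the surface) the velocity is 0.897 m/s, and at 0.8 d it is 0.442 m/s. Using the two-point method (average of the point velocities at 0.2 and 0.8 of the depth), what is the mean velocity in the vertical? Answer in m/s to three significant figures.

0.670 m/s

v̄ = (0.897 + 0.442) / 2 = 0.6695 m/s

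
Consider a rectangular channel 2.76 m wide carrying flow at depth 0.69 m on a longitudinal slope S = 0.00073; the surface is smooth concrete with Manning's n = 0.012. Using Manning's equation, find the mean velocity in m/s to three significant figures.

A = b·y = 2.76 × 0.69 = 1.904 m²
P = b + 2y = 2.76 + 2×0.69 = 4.140 m
R = A/P = 1.904/4.140 = 0.4600 m
Q = (1/n)·A·R^(2/3)·S^(1/2) = (1/0.012) × 1.904 × 0.4600^(2/3) × 0.00073^(1/2) = 2.555 m³/s
V = Q/A = 2.555/1.904 = 1.342 m/s

1.34 m/s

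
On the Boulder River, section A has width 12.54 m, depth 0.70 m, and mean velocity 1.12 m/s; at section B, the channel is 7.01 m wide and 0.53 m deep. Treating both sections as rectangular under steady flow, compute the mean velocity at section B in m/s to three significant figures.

Q = A₁V₁ = (12.54×0.70) × 1.12 = 9.831 m³/s
A₂ = 7.01 × 0.53 = 3.715 m²
V₂ = Q/A₂ = 9.831/3.715 = 2.646 m/s

2.65 m/s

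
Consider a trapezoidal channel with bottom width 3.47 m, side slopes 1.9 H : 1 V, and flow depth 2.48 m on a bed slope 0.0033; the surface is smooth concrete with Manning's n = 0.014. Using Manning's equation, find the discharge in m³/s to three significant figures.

106 m³/s

A = (b + z·y)·y = (3.47 + 1.9×2.48)×2.48 = 20.29 m²
P = b + 2y√(1+z²) = 3.47 + 2×2.48×√(1+1.9²) = 14.12 m
R = A/P = 20.29/14.12 = 1.437 m
Q = (1/n)·A·R^(2/3)·S^(1/2) = (1/0.014) × 20.29 × 1.437^(2/3) × 0.0033^(1/2) = 106.0 m³/s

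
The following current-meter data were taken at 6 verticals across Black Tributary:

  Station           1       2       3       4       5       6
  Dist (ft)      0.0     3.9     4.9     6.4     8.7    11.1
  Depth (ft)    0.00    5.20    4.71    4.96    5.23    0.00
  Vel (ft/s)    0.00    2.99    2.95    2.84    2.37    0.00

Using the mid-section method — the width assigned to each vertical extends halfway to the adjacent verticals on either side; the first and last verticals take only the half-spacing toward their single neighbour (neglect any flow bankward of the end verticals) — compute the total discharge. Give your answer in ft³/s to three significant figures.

111 ft³/s

w_2 = (4.9 − 0.0)/2 = 2.45 ft; q_2 = 2.99 × 5.20 × 2.45 = 38.09 ft³/s
w_3 = (6.4 − 3.9)/2 = 1.25 ft; q_3 = 2.95 × 4.71 × 1.25 = 17.37 ft³/s
w_4 = (8.7 − 4.9)/2 = 1.9 ft; q_4 = 2.84 × 4.96 × 1.9 = 26.76 ft³/s
w_5 = (11.1 − 6.4)/2 = 2.35 ft; q_5 = 2.37 × 5.23 × 2.35 = 29.13 ft³/s
Stations 1, 6 contribute zero (depth or velocity is 0).
Q = Σ qᵢ = 111.4 ft³/s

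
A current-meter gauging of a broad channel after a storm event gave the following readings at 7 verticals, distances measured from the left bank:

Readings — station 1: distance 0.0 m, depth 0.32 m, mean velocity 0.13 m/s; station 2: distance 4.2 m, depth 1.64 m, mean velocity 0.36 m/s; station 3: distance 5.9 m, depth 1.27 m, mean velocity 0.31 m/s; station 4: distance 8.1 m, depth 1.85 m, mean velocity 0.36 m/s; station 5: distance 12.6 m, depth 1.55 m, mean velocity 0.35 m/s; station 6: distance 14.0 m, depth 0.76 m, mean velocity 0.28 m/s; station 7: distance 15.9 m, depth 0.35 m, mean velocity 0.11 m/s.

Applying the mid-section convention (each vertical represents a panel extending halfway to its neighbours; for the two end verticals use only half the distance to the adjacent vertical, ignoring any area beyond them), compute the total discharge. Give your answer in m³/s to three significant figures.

6.82 m³/s

w_1 = (4.2 − 0.0)/2 = 2.1 m; q_1 = 0.13 × 0.32 × 2.1 = 0.08736 m³/s
w_2 = (5.9 − 0.0)/2 = 2.95 m; q_2 = 0.36 × 1.64 × 2.95 = 1.742 m³/s
w_3 = (8.1 − 4.2)/2 = 1.95 m; q_3 = 0.31 × 1.27 × 1.95 = 0.7677 m³/s
w_4 = (12.6 − 5.9)/2 = 3.35 m; q_4 = 0.36 × 1.85 × 3.35 = 2.231 m³/s
w_5 = (14.0 − 8.1)/2 = 2.95 m; q_5 = 0.35 × 1.55 × 2.95 = 1.600 m³/s
w_6 = (15.9 − 12.6)/2 = 1.65 m; q_6 = 0.28 × 0.76 × 1.65 = 0.3511 m³/s
w_7 = (15.9 − 14.0)/2 = 0.95 m; q_7 = 0.11 × 0.35 × 0.95 = 0.03658 m³/s
Q = Σ qᵢ = 6.816 m³/s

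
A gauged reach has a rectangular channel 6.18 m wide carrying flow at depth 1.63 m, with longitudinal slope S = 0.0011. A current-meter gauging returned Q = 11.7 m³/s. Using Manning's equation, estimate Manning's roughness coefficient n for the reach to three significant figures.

0.0298

A = b·y = 6.18 × 1.63 = 10.07 m²
P = b + 2y = 6.18 + 2×1.63 = 9.440 m
R = A/P = 10.07/9.440 = 1.067 m
n = (1/Q)·A·R^(2/3)·S^(1/2) = (1/11.7) × 10.07 × 1.044 × 0.03317 = 0.02982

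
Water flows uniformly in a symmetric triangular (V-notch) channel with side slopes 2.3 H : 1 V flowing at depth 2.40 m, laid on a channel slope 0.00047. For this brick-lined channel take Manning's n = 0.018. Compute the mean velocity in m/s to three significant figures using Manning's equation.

1.28 m/s

A = z·y² = 2.3×2.40² = 13.25 m²
P = 2y√(1+z²) = 2×2.40×√(1+2.3²) = 12.04 m
R = A/P = 13.25/12.04 = 1.100 m
Q = (1/n)·A·R^(2/3)·S^(1/2) = (1/0.018) × 13.25 × 1.100^(2/3) × 0.00047^(1/2) = 17.01 m³/s
V = Q/A = 17.01/13.25 = 1.284 m/s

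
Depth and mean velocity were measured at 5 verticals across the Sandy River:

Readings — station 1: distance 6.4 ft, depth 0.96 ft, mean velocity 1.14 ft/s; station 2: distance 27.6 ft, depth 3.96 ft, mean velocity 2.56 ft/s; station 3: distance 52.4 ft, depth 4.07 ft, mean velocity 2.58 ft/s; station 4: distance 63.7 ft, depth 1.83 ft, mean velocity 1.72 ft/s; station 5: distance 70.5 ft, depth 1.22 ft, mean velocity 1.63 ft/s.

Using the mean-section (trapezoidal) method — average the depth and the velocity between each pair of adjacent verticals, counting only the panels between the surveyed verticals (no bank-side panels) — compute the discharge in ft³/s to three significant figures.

441 ft³/s

Panel 1-2: Δb = 21.2 ft, d̄ = (0.96+3.96)/2 = 2.46, v̄ = (1.14+2.56)/2 = 1.85 → q = 21.2×2.46×1.85 = 96.48 ft³/s
Panel 2-3: Δb = 24.8 ft, d̄ = (3.96+4.07)/2 = 4.015, v̄ = (2.56+2.58)/2 = 2.57 → q = 24.8×4.015×2.57 = 255.9 ft³/s
Panel 3-4: Δb = 11.3 ft, d̄ = (4.07+1.83)/2 = 2.95, v̄ = (2.58+1.72)/2 = 2.15 → q = 11.3×2.95×2.15 = 71.67 ft³/s
Panel 4-5: Δb = 6.8 ft, d̄ = (1.83+1.22)/2 = 1.525, v̄ = (1.72+1.63)/2 = 1.675 → q = 6.8×1.525×1.675 = 17.37 ft³/s
Q = Σ q = 441.4 ft³/s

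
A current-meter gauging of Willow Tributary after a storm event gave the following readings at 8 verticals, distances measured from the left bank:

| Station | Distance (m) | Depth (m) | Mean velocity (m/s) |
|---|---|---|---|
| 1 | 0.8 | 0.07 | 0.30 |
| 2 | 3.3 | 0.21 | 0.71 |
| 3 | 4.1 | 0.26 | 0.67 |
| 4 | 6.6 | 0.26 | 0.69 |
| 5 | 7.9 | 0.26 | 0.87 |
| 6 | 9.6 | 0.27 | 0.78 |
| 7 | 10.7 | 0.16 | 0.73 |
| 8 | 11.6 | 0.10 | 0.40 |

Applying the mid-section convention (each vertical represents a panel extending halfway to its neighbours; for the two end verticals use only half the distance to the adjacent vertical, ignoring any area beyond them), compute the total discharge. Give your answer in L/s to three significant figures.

1670 L/s

w_1 = (3.3 − 0.8)/2 = 1.25 m; q_1 = 0.30 × 0.07 × 1.25 = 0.02625 m³/s
w_2 = (4.1 − 0.8)/2 = 1.65 m; q_2 = 0.71 × 0.21 × 1.65 = 0.2460 m³/s
w_3 = (6.6 − 3.3)/2 = 1.65 m; q_3 = 0.67 × 0.26 × 1.65 = 0.2874 m³/s
w_4 = (7.9 − 4.1)/2 = 1.9 m; q_4 = 0.69 × 0.26 × 1.9 = 0.3409 m³/s
w_5 = (9.6 − 6.6)/2 = 1.5 m; q_5 = 0.87 × 0.26 × 1.5 = 0.3393 m³/s
w_6 = (10.7 − 7.9)/2 = 1.4 m; q_6 = 0.78 × 0.27 × 1.4 = 0.2948 m³/s
w_7 = (11.6 − 9.6)/2 = 1 m; q_7 = 0.73 × 0.16 × 1 = 0.1168 m³/s
w_8 = (11.6 − 10.7)/2 = 0.45 m; q_8 = 0.40 × 0.10 × 0.45 = 0.01800 m³/s
Q = Σ qᵢ = 1.669 m³/s
= 1.669 × 1000 = 1669 L/s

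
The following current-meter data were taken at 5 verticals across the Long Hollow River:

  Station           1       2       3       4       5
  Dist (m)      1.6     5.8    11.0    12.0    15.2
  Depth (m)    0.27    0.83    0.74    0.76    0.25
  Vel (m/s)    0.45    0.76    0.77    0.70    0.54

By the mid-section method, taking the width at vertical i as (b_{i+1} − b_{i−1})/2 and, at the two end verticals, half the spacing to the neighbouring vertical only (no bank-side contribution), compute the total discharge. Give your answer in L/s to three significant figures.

w_1 = (5.8 − 1.6)/2 = 2.1 m; q_1 = 0.45 × 0.27 × 2.1 = 0.2552 m³/s
w_2 = (11.0 − 1.6)/2 = 4.7 m; q_2 = 0.76 × 0.83 × 4.7 = 2.965 m³/s
w_3 = (12.0 − 5.8)/2 = 3.1 m; q_3 = 0.77 × 0.74 × 3.1 = 1.766 m³/s
w_4 = (15.2 − 11.0)/2 = 2.1 m; q_4 = 0.70 × 0.76 × 2.1 = 1.117 m³/s
w_5 = (15.2 − 12.0)/2 = 1.6 m; q_5 = 0.54 × 0.25 × 1.6 = 0.2160 m³/s
Q = Σ qᵢ = 6.319 m³/s
= 6.319 × 1000 = 6319 L/s

6320 L/s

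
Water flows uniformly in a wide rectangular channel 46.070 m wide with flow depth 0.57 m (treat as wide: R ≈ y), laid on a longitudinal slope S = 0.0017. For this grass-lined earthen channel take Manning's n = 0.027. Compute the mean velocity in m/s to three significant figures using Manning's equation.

A = b·y = 46.070 × 0.57 = 26.26 m²
Wide channel: R ≈ y = 0.57 m
Q = (1/n)·A·R^(2/3)·S^(1/2) = (1/0.027) × 26.26 × 0.5700^(2/3) × 0.0017^(1/2) = 27.57 m³/s
V = Q/A = 27.57/26.26 = 1.050 m/s

1.05 m/s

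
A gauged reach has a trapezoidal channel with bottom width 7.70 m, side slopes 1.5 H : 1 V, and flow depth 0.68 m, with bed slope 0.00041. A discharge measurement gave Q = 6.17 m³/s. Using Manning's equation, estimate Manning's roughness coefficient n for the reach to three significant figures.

0.0136

A = (b + z·y)·y = (7.70 + 1.5×0.68)×0.68 = 5.930 m²
P = b + 2y√(1+z²) = 7.70 + 2×0.68×√(1+1.5²) = 10.15 m
R = A/P = 5.930/10.15 = 0.5841 m
n = (1/Q)·A·R^(2/3)·S^(1/2) = (1/6.17) × 5.930 × 0.6988 × 0.02025 = 0.01360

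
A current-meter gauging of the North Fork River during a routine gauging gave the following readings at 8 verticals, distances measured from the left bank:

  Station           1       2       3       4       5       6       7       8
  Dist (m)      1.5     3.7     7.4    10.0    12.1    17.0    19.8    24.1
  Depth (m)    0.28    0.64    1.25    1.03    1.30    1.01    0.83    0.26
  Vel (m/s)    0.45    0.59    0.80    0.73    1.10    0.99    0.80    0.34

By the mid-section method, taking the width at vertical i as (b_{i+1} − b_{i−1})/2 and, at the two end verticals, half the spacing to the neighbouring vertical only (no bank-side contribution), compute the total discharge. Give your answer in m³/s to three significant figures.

w_1 = (3.7 − 1.5)/2 = 1.1 m; q_1 = 0.45 × 0.28 × 1.1 = 0.1386 m³/s
w_2 = (7.4 − 1.5)/2 = 2.95 m; q_2 = 0.59 × 0.64 × 2.95 = 1.114 m³/s
w_3 = (10.0 − 3.7)/2 = 3.15 m; q_3 = 0.80 × 1.25 × 3.15 = 3.150 m³/s
w_4 = (12.1 − 7.4)/2 = 2.35 m; q_4 = 0.73 × 1.03 × 2.35 = 1.767 m³/s
w_5 = (17.0 − 10.0)/2 = 3.5 m; q_5 = 1.10 × 1.30 × 3.5 = 5.005 m³/s
w_6 = (19.8 − 12.1)/2 = 3.85 m; q_6 = 0.99 × 1.01 × 3.85 = 3.850 m³/s
w_7 = (24.1 − 17.0)/2 = 3.55 m; q_7 = 0.80 × 0.83 × 3.55 = 2.357 m³/s
w_8 = (24.1 − 19.8)/2 = 2.15 m; q_8 = 0.34 × 0.26 × 2.15 = 0.1901 m³/s
Q = Σ qᵢ = 17.57 m³/s

17.6 m³/s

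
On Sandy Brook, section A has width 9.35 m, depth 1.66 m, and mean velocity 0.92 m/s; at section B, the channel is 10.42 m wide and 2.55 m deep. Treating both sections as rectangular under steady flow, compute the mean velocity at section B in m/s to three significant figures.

0.537 m/s

Q = A₁V₁ = (9.35×1.66) × 0.92 = 14.28 m³/s
A₂ = 10.42 × 2.55 = 26.57 m²
V₂ = Q/A₂ = 14.28/26.57 = 0.5374 m/s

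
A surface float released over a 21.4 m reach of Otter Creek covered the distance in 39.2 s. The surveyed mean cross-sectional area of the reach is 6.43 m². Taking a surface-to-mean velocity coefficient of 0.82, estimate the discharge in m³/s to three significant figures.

2.88 m³/s

v_surface = L / t̄ = 21.4 / 39.2 = 0.5459 m/s
v_mean = 0.82 × 0.5459 = 0.4477 m/s
Q = A × v_mean = 6.43 × 0.4477 = 2.878 m³/s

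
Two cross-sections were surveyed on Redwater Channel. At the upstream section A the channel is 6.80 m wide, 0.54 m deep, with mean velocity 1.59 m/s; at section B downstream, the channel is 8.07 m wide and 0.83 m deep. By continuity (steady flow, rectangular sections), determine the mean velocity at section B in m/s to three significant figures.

Q = A₁V₁ = (6.80×0.54) × 1.59 = 5.838 m³/s
A₂ = 8.07 × 0.83 = 6.698 m²
V₂ = Q/A₂ = 5.838/6.698 = 0.8717 m/s

0.872 m/s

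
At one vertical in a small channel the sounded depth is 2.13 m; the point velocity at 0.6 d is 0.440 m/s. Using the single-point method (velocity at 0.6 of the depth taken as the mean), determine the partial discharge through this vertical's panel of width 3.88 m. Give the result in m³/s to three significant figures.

v̄ = v₀.₆ = 0.440 m/s
q = v̄ × d × w = 0.4400 × 2.13 × 3.88 = 3.636 m³/s

3.64 m³/s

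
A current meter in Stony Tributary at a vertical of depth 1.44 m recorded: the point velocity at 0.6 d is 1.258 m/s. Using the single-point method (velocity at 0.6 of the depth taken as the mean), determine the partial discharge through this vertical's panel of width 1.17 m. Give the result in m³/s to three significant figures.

v̄ = v₀.₆ = 1.258 m/s
q = v̄ × d × w = 1.258 × 1.44 × 1.17 = 2.119 m³/s

2.12 m³/s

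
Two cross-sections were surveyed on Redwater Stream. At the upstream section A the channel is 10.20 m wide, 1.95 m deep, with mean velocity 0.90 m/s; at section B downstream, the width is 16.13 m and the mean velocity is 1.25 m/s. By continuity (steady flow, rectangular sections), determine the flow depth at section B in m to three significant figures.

0.888 m

Q = A₁V₁ = (10.20×1.95) × 0.90 = 17.90 m³/s
d₂ = Q/(b₂ V₂) = 17.90/(16.13×1.25) = 0.8878 m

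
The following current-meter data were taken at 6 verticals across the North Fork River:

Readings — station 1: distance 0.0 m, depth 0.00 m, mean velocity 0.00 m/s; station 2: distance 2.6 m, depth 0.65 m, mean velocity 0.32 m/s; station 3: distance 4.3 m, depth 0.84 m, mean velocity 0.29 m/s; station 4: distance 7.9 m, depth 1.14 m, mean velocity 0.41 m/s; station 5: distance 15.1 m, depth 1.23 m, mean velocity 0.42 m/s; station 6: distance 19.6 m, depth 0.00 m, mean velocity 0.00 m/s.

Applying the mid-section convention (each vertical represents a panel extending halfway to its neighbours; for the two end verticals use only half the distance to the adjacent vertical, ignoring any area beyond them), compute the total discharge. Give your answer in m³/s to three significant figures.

w_2 = (4.3 − 0.0)/2 = 2.15 m; q_2 = 0.32 × 0.65 × 2.15 = 0.4472 m³/s
w_3 = (7.9 − 2.6)/2 = 2.65 m; q_3 = 0.29 × 0.84 × 2.65 = 0.6455 m³/s
w_4 = (15.1 − 4.3)/2 = 5.4 m; q_4 = 0.41 × 1.14 × 5.4 = 2.524 m³/s
w_5 = (19.6 − 7.9)/2 = 5.85 m; q_5 = 0.42 × 1.23 × 5.85 = 3.022 m³/s
Stations 1, 6 contribute zero (depth or velocity is 0).
Q = Σ qᵢ = 6.639 m³/s

6.64 m³/s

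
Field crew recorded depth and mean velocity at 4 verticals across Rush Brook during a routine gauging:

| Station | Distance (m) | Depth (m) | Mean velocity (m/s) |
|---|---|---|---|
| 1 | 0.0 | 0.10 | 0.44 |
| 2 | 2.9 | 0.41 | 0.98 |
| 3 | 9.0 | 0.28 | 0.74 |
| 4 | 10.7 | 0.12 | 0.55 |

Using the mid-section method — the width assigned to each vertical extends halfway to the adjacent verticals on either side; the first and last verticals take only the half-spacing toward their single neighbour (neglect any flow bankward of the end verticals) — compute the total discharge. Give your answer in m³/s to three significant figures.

2.74 m³/s

w_1 = (2.9 − 0.0)/2 = 1.45 m; q_1 = 0.44 × 0.10 × 1.45 = 0.06380 m³/s
w_2 = (9.0 − 0.0)/2 = 4.5 m; q_2 = 0.98 × 0.41 × 4.5 = 1.808 m³/s
w_3 = (10.7 − 2.9)/2 = 3.9 m; q_3 = 0.74 × 0.28 × 3.9 = 0.8081 m³/s
w_4 = (10.7 − 9.0)/2 = 0.85 m; q_4 = 0.55 × 0.12 × 0.85 = 0.05610 m³/s
Q = Σ qᵢ = 2.736 m³/s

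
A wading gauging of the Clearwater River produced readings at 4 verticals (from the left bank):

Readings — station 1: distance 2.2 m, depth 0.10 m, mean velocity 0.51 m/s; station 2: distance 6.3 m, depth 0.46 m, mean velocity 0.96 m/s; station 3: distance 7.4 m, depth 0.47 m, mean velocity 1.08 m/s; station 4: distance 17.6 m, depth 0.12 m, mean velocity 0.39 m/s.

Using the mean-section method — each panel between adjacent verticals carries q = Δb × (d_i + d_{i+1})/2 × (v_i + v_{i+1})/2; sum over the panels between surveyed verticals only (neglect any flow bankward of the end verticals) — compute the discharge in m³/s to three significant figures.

3.58 m³/s

Panel 1-2: Δb = 4.1 m, d̄ = (0.10+0.46)/2 = 0.28, v̄ = (0.51+0.96)/2 = 0.735 → q = 4.1×0.28×0.735 = 0.8438 m³/s
Panel 2-3: Δb = 1.1 m, d̄ = (0.46+0.47)/2 = 0.465, v̄ = (0.96+1.08)/2 = 1.02 → q = 1.1×0.465×1.02 = 0.5217 m³/s
Panel 3-4: Δb = 10.2 m, d̄ = (0.47+0.12)/2 = 0.295, v̄ = (1.08+0.39)/2 = 0.735 → q = 10.2×0.295×0.735 = 2.212 m³/s
Q = Σ q = 3.577 m³/s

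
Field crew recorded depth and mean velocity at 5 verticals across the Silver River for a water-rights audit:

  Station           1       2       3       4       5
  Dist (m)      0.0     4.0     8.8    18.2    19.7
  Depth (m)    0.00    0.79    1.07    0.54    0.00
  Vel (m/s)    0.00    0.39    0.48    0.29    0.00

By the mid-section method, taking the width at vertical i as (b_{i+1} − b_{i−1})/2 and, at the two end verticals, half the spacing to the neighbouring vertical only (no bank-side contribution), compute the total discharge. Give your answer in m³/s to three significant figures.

5.86 m³/s

w_2 = (8.8 − 0.0)/2 = 4.4 m; q_2 = 0.39 × 0.79 × 4.4 = 1.356 m³/s
w_3 = (18.2 − 4.0)/2 = 7.1 m; q_3 = 0.48 × 1.07 × 7.1 = 3.647 m³/s
w_4 = (19.7 − 8.8)/2 = 5.45 m; q_4 = 0.29 × 0.54 × 5.45 = 0.8535 m³/s
Stations 1, 5 contribute zero (depth or velocity is 0).
Q = Σ qᵢ = 5.856 m³/s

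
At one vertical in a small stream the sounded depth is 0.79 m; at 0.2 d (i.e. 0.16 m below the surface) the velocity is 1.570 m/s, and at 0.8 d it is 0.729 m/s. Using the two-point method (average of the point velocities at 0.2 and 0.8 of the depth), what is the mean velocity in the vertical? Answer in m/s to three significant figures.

v̄ = (1.570 + 0.729) / 2 = 1.150 m/s

1.15 m/s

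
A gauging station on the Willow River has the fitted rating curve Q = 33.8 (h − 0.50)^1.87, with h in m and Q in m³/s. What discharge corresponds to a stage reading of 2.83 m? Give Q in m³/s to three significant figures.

164 m³/s

Q = 33.8 × (2.83 − 0.50)^1.87 = 33.8 × 2.33^1.87 = 164.4 m³/s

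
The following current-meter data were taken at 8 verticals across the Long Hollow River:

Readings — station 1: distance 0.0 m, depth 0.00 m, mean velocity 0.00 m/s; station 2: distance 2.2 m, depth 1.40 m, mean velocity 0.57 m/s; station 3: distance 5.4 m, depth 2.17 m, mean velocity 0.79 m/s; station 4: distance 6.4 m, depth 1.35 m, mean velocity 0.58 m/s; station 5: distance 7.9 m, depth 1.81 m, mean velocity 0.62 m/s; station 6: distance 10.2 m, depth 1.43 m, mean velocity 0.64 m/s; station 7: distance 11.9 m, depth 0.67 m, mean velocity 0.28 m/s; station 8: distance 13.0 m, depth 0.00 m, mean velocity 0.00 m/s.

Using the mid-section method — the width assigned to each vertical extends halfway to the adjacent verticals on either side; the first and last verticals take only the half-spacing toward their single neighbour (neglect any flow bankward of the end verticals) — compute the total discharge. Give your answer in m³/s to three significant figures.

w_2 = (5.4 − 0.0)/2 = 2.7 m; q_2 = 0.57 × 1.40 × 2.7 = 2.155 m³/s
w_3 = (6.4 − 2.2)/2 = 2.1 m; q_3 = 0.79 × 2.17 × 2.1 = 3.600 m³/s
w_4 = (7.9 − 5.4)/2 = 1.25 m; q_4 = 0.58 × 1.35 × 1.25 = 0.9788 m³/s
w_5 = (10.2 − 6.4)/2 = 1.9 m; q_5 = 0.62 × 1.81 × 1.9 = 2.132 m³/s
w_6 = (11.9 − 7.9)/2 = 2 m; q_6 = 0.64 × 1.43 × 2 = 1.830 m³/s
w_7 = (13.0 − 10.2)/2 = 1.4 m; q_7 = 0.28 × 0.67 × 1.4 = 0.2626 m³/s
Stations 1, 8 contribute zero (depth or velocity is 0).
Q = Σ qᵢ = 10.96 m³/s

11.0 m³/s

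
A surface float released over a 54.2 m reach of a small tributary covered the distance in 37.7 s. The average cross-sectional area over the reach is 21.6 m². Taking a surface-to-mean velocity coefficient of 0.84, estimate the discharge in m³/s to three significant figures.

26.1 m³/s

v_surface = L / t̄ = 54.2 / 37.7 = 1.438 m/s
v_mean = 0.84 × 1.438 = 1.208 m/s
Q = A × v_mean = 21.6 × 1.208 = 26.09 m³/s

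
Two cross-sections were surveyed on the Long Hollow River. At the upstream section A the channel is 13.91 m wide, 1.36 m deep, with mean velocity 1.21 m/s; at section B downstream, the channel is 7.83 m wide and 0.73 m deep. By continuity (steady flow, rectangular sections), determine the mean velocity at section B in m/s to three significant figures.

Q = A₁V₁ = (13.91×1.36) × 1.21 = 22.89 m³/s
A₂ = 7.83 × 0.73 = 5.716 m²
V₂ = Q/A₂ = 22.89/5.716 = 4.005 m/s

4.00 m/s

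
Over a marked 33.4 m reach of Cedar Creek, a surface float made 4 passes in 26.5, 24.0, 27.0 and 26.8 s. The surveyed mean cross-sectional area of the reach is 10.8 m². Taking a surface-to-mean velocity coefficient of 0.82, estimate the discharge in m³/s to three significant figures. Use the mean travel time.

t̄ = (26.5 + 24.0 + 27.0 + 26.8) / 4 = 26.075 s
v_surface = L / t̄ = 33.4 / 26.075 = 1.281 m/s
v_mean = 0.82 × 1.281 = 1.050 m/s
Q = A × v_mean = 10.8 × 1.050 = 11.34 m³/s

11.3 m³/s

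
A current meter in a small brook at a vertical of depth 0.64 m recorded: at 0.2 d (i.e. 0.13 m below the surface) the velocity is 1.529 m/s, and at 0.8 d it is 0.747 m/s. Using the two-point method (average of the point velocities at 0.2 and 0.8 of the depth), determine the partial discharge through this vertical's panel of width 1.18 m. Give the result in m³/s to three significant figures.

0.859 m³/s

v̄ = (1.529 + 0.747) / 2 = 1.138 m/s
q = v̄ × d × w = 1.138 × 0.64 × 1.18 = 0.8594 m³/s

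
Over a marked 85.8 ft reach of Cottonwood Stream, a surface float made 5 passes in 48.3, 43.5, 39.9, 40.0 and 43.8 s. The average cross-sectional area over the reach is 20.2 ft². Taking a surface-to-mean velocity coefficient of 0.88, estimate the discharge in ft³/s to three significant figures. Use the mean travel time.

35.4 ft³/s

t̄ = (48.3 + 43.5 + 39.9 + 40.0 + 43.8) / 5 = 43.1 s
v_surface = L / t̄ = 85.8 / 43.1 = 1.991 ft/s
v_mean = 0.88 × 1.991 = 1.752 ft/s
Q = A × v_mean = 20.2 × 1.752 = 35.39 ft³/s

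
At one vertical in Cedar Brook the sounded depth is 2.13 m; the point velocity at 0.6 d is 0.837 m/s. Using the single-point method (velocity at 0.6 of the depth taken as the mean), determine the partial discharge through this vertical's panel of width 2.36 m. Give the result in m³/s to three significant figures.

v̄ = v₀.₆ = 0.837 m/s
q = v̄ × d × w = 0.8370 × 2.13 × 2.36 = 4.207 m³/s

4.21 m³/s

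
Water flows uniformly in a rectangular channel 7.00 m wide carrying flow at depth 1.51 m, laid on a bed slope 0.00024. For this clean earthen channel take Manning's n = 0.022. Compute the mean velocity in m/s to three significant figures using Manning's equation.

0.730 m/s

A = b·y = 7.00 × 1.51 = 10.57 m²
P = b + 2y = 7.00 + 2×1.51 = 10.02 m
R = A/P = 10.57/10.02 = 1.055 m
Q = (1/n)·A·R^(2/3)·S^(1/2) = (1/0.022) × 10.57 × 1.055^(2/3) × 0.00024^(1/2) = 7.713 m³/s
V = Q/A = 7.713/10.57 = 0.7297 m/s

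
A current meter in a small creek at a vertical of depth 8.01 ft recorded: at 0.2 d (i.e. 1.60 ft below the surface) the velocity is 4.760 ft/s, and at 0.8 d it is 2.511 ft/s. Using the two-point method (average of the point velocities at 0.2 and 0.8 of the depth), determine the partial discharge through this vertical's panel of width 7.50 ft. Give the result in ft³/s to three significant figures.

v̄ = (4.760 + 2.511) / 2 = 3.636 ft/s
q = v̄ × d × w = 3.636 × 8.01 × 7.50 = 218.4 ft³/s

218 ft³/s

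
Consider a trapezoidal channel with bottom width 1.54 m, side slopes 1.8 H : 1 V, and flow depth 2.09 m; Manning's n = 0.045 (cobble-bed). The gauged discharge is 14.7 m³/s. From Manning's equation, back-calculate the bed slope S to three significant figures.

A = (b + z·y)·y = (1.54 + 1.8×2.09)×2.09 = 11.08 m²
P = b + 2y√(1+z²) = 1.54 + 2×2.09×√(1+1.8²) = 10.15 m
R = A/P = 11.08/10.15 = 1.092 m
S = (Q·n / (1·A·R^(2/3)))² = (14.7×0.045 / (1×11.08×1.060))² = 0.003169

0.00317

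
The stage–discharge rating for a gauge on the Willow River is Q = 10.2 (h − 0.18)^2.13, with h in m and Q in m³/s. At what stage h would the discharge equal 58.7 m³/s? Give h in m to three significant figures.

h − h₀ = (Q/C)^(1/b) = (58.7/10.2)^(1/2.13) = 2.274 m
h = 0.18 + 2.274 = 2.454 m

2.45 m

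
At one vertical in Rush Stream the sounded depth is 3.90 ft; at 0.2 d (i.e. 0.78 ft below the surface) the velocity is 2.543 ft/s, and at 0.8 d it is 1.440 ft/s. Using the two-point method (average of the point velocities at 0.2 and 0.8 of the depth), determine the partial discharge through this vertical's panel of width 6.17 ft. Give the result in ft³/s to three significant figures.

47.9 ft³/s

v̄ = (2.543 + 1.440) / 2 = 1.992 ft/s
q = v̄ × d × w = 1.992 × 3.90 × 6.17 = 47.92 ft³/s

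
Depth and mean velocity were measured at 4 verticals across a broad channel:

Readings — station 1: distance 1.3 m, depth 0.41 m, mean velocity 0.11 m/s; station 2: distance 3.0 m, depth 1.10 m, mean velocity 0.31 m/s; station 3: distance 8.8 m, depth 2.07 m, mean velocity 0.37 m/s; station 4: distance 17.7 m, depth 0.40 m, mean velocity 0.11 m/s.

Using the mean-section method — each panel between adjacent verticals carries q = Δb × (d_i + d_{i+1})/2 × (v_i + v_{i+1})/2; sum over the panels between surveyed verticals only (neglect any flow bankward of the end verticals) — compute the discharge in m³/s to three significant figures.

Panel 1-2: Δb = 1.7 m, d̄ = (0.41+1.10)/2 = 0.755, v̄ = (0.11+0.31)/2 = 0.21 → q = 1.7×0.755×0.21 = 0.2695 m³/s
Panel 2-3: Δb = 5.8 m, d̄ = (1.10+2.07)/2 = 1.585, v̄ = (0.31+0.37)/2 = 0.34 → q = 5.8×1.585×0.34 = 3.126 m³/s
Panel 3-4: Δb = 8.9 m, d̄ = (2.07+0.40)/2 = 1.235, v̄ = (0.37+0.11)/2 = 0.24 → q = 8.9×1.235×0.24 = 2.638 m³/s
Q = Σ q = 6.033 m³/s

6.03 m³/s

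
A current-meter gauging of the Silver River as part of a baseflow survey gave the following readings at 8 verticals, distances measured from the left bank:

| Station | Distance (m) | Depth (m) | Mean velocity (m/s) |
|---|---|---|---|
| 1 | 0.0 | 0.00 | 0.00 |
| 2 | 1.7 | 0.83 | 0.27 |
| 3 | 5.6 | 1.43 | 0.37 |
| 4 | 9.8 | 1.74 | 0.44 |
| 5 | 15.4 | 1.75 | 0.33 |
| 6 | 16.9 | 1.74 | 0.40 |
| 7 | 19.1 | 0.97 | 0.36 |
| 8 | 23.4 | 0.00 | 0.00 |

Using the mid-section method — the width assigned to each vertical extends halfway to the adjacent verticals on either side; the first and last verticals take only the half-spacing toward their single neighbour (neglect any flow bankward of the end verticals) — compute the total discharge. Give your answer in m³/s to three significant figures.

w_2 = (5.6 − 0.0)/2 = 2.8 m; q_2 = 0.27 × 0.83 × 2.8 = 0.6275 m³/s
w_3 = (9.8 − 1.7)/2 = 4.05 m; q_3 = 0.37 × 1.43 × 4.05 = 2.143 m³/s
w_4 = (15.4 − 5.6)/2 = 4.9 m; q_4 = 0.44 × 1.74 × 4.9 = 3.751 m³/s
w_5 = (16.9 − 9.8)/2 = 3.55 m; q_5 = 0.33 × 1.75 × 3.55 = 2.050 m³/s
w_6 = (19.1 − 15.4)/2 = 1.85 m; q_6 = 0.40 × 1.74 × 1.85 = 1.288 m³/s
w_7 = (23.4 − 16.9)/2 = 3.25 m; q_7 = 0.36 × 0.97 × 3.25 = 1.135 m³/s
Stations 1, 8 contribute zero (depth or velocity is 0).
Q = Σ qᵢ = 10.99 m³/s

11.0 m³/s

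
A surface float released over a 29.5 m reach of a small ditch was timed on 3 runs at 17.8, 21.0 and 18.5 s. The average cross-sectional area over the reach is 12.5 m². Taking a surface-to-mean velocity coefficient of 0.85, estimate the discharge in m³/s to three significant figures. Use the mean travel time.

16.4 m³/s

t̄ = (17.8 + 21.0 + 18.5) / 3 = 19.1 s
v_surface = L / t̄ = 29.5 / 19.1 = 1.545 m/s
v_mean = 0.85 × 1.545 = 1.313 m/s
Q = A × v_mean = 12.5 × 1.313 = 16.41 m³/s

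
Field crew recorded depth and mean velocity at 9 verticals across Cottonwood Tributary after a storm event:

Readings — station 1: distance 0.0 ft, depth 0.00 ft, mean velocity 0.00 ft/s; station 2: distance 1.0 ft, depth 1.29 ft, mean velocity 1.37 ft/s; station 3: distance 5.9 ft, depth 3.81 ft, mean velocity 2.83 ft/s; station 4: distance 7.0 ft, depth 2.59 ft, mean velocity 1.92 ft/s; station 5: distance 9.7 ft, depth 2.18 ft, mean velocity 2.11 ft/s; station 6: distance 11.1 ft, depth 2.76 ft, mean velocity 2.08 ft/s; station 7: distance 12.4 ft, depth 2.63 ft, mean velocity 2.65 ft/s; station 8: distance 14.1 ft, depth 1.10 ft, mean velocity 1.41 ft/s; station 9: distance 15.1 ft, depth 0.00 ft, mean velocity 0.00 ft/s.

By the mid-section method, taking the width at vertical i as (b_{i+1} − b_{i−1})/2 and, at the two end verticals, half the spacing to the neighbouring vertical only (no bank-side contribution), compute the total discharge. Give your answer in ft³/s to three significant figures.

w_2 = (5.9 − 0.0)/2 = 2.95 ft; q_2 = 1.37 × 1.29 × 2.95 = 5.214 ft³/s
w_3 = (7.0 − 1.0)/2 = 3 ft; q_3 = 2.83 × 3.81 × 3 = 32.35 ft³/s
w_4 = (9.7 − 5.9)/2 = 1.9 ft; q_4 = 1.92 × 2.59 × 1.9 = 9.448 ft³/s
w_5 = (11.1 − 7.0)/2 = 2.05 ft; q_5 = 2.11 × 2.18 × 2.05 = 9.430 ft³/s
w_6 = (12.4 − 9.7)/2 = 1.35 ft; q_6 = 2.08 × 2.76 × 1.35 = 7.750 ft³/s
w_7 = (14.1 − 11.1)/2 = 1.5 ft; q_7 = 2.65 × 2.63 × 1.5 = 10.45 ft³/s
w_8 = (15.1 − 12.4)/2 = 1.35 ft; q_8 = 1.41 × 1.10 × 1.35 = 2.094 ft³/s
Stations 1, 9 contribute zero (depth or velocity is 0).
Q = Σ qᵢ = 76.74 ft³/s

76.7 ft³/s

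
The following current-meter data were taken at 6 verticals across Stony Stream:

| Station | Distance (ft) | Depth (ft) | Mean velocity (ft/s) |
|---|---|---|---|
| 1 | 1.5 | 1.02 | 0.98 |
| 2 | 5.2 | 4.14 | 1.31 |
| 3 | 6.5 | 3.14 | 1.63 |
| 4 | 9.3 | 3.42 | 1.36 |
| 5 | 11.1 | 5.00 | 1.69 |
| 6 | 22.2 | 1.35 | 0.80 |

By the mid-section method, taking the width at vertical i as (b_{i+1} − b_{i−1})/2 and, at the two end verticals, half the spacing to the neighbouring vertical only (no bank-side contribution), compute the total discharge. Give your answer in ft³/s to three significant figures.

97.1 ft³/s

w_1 = (5.2 − 1.5)/2 = 1.85 ft; q_1 = 0.98 × 1.02 × 1.85 = 1.849 ft³/s
w_2 = (6.5 − 1.5)/2 = 2.5 ft; q_2 = 1.31 × 4.14 × 2.5 = 13.56 ft³/s
w_3 = (9.3 − 5.2)/2 = 2.05 ft; q_3 = 1.63 × 3.14 × 2.05 = 10.49 ft³/s
w_4 = (11.1 − 6.5)/2 = 2.3 ft; q_4 = 1.36 × 3.42 × 2.3 = 10.70 ft³/s
w_5 = (22.2 − 9.3)/2 = 6.45 ft; q_5 = 1.69 × 5.00 × 6.45 = 54.50 ft³/s
w_6 = (22.2 − 11.1)/2 = 5.55 ft; q_6 = 0.80 × 1.35 × 5.55 = 5.994 ft³/s
Q = Σ qᵢ = 97.09 ft³/s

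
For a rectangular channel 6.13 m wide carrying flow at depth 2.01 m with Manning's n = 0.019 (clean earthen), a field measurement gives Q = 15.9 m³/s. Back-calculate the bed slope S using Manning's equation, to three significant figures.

0.000464

A = b·y = 6.13 × 2.01 = 12.32 m²
P = b + 2y = 6.13 + 2×2.01 = 10.15 m
R = A/P = 12.32/10.15 = 1.214 m
S = (Q·n / (1·A·R^(2/3)))² = (15.9×0.019 / (1×12.32×1.138))² = 0.0004642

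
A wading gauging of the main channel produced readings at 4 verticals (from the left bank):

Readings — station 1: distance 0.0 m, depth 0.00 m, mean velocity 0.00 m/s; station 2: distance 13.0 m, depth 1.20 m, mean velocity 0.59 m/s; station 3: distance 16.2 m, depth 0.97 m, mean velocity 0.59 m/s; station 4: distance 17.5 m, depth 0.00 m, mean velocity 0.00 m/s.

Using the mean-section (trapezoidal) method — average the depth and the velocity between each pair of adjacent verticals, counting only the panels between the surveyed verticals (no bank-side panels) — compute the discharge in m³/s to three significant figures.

Panel 1-2: Δb = 13 m, d̄ = (0.00+1.20)/2 = 0.6, v̄ = (0.00+0.59)/2 = 0.295 → q = 13×0.6×0.295 = 2.301 m³/s
Panel 2-3: Δb = 3.2 m, d̄ = (1.20+0.97)/2 = 1.085, v̄ = (0.59+0.59)/2 = 0.59 → q = 3.2×1.085×0.59 = 2.048 m³/s
Panel 3-4: Δb = 1.3 m, d̄ = (0.97+0.00)/2 = 0.485, v̄ = (0.59+0.00)/2 = 0.295 → q = 1.3×0.485×0.295 = 0.1860 m³/s
Q = Σ q = 4.535 m³/s

4.54 m³/s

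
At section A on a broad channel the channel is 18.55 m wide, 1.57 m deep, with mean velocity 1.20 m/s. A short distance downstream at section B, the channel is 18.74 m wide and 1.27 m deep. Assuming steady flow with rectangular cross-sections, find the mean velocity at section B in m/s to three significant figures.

Q = A₁V₁ = (18.55×1.57) × 1.20 = 34.95 m³/s
A₂ = 18.74 × 1.27 = 23.80 m²
V₂ = Q/A₂ = 34.95/23.80 = 1.468 m/s

1.47 m/s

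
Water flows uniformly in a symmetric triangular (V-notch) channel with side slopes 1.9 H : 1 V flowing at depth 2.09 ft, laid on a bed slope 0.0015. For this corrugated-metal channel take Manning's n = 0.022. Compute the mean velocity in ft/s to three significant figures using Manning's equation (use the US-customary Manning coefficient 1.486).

A = z·y² = 1.9×2.09² = 8.299 ft²
P = 2y√(1+z²) = 2×2.09×√(1+1.9²) = 8.975 ft
R = A/P = 8.299/8.975 = 0.9247 ft
Q = (1.486/n)·A·R^(2/3)·S^(1/2) = (1.486/0.022) × 8.299 × 0.9247^(2/3) × 0.0015^(1/2) = 20.61 ft³/s
V = Q/A = 20.61/8.299 = 2.483 ft/s

2.48 ft/s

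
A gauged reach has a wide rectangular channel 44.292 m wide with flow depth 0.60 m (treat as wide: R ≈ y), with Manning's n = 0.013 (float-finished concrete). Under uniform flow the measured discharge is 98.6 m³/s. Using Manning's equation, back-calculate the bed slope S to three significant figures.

0.00460

A = b·y = 44.292 × 0.60 = 26.58 m²
Wide channel: R ≈ y = 0.60 m
S = (Q·n / (1·A·R^(2/3)))² = (98.6×0.013 / (1×26.58×0.7114))² = 0.004597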